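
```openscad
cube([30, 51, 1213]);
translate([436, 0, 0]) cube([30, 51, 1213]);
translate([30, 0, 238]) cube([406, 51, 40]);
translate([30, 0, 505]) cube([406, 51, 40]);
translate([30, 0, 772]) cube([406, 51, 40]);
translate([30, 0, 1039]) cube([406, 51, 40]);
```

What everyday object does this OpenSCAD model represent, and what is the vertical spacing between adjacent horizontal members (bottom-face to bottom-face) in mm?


A ladder. The rung spacing is 267 mm.

Two tall 30×51 posts with 4 short bars between them — a ladder. Adjacent rungs sit at z = 238 and z = 505, so the spacing is 505 − 238 = 267 mm.


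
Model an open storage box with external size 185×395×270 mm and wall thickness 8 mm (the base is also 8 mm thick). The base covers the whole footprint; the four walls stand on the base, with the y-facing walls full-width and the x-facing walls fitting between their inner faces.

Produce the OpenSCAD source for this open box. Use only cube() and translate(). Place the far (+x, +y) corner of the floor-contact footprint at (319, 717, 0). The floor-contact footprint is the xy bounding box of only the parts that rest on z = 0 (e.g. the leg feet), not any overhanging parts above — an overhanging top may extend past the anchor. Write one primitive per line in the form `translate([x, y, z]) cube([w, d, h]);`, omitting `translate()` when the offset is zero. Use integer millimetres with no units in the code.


translate([134, 322, 0]) cube([185, 395, 8]);
translate([134, 322, 8]) cube([185, 8, 262]);
translate([134, 709, 8]) cube([185, 8, 262]);
translate([134, 330, 8]) cube([8, 379, 262]);
translate([311, 330, 8]) cube([8, 379, 262]);


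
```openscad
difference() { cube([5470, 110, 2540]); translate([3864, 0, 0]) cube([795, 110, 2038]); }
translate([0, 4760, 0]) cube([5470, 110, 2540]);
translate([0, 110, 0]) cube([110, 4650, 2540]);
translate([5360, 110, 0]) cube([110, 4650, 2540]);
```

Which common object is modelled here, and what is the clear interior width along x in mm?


A single room. The interior width is 5250 mm.

Four walls enclosing a rectangle with a door in the front wall — a room. Outside width 5470 minus two 110 mm walls gives 5250 mm.


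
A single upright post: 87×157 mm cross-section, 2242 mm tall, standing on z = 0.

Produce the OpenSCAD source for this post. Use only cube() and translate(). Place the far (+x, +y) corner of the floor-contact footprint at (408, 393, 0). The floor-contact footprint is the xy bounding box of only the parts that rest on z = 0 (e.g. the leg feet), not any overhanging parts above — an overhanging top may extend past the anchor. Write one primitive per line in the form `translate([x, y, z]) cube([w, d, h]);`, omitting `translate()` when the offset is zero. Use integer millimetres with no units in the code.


translate([321, 236, 0]) cube([87, 157, 2242]);


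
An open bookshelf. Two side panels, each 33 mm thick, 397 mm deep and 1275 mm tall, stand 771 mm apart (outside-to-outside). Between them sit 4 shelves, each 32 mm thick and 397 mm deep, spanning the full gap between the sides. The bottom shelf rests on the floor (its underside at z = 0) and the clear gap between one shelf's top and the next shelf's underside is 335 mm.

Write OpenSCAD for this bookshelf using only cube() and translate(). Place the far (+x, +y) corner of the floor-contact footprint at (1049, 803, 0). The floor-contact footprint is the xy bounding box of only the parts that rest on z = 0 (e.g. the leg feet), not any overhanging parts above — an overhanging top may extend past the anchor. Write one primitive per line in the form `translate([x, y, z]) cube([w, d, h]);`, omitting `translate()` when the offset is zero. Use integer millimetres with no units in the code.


translate([278, 406, 0]) cube([33, 397, 1275]);
translate([1016, 406, 0]) cube([33, 397, 1275]);
translate([311, 406, 0]) cube([705, 397, 32]);
translate([311, 406, 367]) cube([705, 397, 32]);
translate([311, 406, 734]) cube([705, 397, 32]);
translate([311, 406, 1101]) cube([705, 397, 32]);


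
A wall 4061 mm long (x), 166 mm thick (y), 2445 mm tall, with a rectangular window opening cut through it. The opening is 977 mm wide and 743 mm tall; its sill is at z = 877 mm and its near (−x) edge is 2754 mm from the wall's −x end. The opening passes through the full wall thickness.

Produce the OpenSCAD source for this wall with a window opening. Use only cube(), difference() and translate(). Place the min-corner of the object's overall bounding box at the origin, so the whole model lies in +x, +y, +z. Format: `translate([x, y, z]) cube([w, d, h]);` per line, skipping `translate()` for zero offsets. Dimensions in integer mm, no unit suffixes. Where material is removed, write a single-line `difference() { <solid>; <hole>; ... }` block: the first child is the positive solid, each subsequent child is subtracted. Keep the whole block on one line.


difference() { cube([4061, 166, 2445]); translate([2754, 0, 877]) cube([977, 166, 743]); }


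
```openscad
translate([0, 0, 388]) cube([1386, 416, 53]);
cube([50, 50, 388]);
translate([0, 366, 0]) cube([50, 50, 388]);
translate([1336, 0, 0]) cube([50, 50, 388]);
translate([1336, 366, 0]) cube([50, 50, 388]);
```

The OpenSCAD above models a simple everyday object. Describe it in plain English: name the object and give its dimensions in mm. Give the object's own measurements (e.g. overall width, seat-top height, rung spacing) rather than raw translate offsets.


A bench: a 1386×416 mm seat slab, 53 mm thick, top at z = 441 mm, on four 50×50 mm square legs flush with the seat corners and standing on z = 0.


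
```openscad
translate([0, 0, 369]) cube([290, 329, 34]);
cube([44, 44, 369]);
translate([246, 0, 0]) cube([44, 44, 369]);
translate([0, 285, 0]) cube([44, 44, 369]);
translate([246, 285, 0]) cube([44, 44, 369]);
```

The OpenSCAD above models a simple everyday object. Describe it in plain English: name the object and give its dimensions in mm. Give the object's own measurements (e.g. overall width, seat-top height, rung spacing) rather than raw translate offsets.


A four-legged stool. The seat is a 290×329×34 mm slab whose top surface is at z = 403 mm; four square legs, each 44×44 mm in cross-section, run from the floor (z = 0) to the underside of the seat, each flush with a corner of the seat.


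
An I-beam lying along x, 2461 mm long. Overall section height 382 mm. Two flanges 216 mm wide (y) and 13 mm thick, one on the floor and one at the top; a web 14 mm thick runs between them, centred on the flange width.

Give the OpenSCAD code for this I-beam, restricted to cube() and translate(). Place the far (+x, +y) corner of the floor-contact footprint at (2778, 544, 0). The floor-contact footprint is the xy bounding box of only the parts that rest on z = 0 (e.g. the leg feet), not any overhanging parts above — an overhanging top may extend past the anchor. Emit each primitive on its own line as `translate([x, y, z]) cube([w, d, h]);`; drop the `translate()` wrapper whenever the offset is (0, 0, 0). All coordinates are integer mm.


translate([317, 328, 0]) cube([2461, 216, 13]);
translate([317, 429, 13]) cube([2461, 14, 356]);
translate([317, 328, 369]) cube([2461, 216, 13]);


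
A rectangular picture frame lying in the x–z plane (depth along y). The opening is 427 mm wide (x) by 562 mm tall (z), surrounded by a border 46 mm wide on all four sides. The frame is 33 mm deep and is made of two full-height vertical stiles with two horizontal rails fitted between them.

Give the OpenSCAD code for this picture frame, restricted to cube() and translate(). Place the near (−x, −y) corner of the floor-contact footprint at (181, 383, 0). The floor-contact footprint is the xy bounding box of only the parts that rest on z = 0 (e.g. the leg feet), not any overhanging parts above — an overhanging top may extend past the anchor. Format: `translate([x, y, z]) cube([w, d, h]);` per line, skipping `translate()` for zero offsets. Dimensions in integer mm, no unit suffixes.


translate([181, 383, 0]) cube([46, 33, 654]);
translate([654, 383, 0]) cube([46, 33, 654]);
translate([227, 383, 0]) cube([427, 33, 46]);
translate([227, 383, 608]) cube([427, 33, 46]);


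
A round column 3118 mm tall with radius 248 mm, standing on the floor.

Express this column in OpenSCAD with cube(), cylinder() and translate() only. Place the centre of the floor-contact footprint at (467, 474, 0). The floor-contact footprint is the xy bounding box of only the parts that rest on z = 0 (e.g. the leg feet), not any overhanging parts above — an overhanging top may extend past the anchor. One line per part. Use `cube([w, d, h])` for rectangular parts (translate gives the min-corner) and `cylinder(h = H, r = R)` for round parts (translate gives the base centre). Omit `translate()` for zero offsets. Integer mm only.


translate([467, 474, 0]) cylinder(h = 3118, r = 248);


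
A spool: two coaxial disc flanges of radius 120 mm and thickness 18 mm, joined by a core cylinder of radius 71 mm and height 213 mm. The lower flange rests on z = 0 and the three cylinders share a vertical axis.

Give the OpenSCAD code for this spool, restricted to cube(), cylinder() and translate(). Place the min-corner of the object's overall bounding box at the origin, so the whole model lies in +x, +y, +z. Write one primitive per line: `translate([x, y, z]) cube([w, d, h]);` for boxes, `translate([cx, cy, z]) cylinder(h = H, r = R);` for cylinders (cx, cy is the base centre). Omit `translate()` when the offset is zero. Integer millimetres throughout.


translate([120, 120, 0]) cylinder(h = 18, r = 120);
translate([120, 120, 18]) cylinder(h = 213, r = 71);
translate([120, 120, 231]) cylinder(h = 18, r = 120);


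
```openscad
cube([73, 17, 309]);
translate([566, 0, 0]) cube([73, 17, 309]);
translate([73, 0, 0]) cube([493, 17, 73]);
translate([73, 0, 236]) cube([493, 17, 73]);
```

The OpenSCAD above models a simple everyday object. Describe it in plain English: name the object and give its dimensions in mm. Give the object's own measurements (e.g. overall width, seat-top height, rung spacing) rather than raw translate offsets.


A rectangular picture frame lying in the x–z plane (depth along y). The opening is 493 mm wide (x) by 163 mm tall (z), surrounded by a border 73 mm wide on all four sides. The frame is 17 mm deep and is made of two full-height vertical stiles with two horizontal rails fitted between them.


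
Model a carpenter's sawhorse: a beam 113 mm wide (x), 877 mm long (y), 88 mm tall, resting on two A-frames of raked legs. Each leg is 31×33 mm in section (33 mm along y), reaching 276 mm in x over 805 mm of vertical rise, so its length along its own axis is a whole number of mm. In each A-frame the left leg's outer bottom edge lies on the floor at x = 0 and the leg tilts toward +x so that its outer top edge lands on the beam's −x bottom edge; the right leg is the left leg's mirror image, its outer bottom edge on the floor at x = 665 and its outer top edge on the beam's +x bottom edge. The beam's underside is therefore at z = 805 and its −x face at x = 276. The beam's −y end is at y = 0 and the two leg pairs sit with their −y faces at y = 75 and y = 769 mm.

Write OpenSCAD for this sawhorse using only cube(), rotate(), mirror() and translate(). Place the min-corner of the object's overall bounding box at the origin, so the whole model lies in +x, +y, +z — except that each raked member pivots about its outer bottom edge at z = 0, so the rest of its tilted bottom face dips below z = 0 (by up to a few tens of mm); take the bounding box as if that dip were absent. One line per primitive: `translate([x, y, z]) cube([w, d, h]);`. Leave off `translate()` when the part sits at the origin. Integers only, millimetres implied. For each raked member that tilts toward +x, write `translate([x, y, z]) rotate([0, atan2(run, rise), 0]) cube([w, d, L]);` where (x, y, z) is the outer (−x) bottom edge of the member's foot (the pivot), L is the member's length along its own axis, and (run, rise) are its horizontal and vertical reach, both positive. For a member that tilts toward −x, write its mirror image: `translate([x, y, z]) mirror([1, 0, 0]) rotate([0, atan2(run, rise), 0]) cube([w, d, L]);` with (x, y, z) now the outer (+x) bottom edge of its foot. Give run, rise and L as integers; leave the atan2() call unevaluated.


// leg length = √(276² + 805²) = 851
// right-leg outer foot x = 2·276 + 113 = 665
// beam min-corner = (276, 0, 805)
translate([276, 0, 805]) cube([113, 877, 88]);
translate([0, 75, 0]) rotate([0, atan2(276, 805), 0]) cube([31, 33, 851]);
translate([665, 75, 0]) mirror([1, 0, 0]) rotate([0, atan2(276, 805), 0]) cube([31, 33, 851]);
translate([0, 769, 0]) rotate([0, atan2(276, 805), 0]) cube([31, 33, 851]);
translate([665, 769, 0]) mirror([1, 0, 0]) rotate([0, atan2(276, 805), 0]) cube([31, 33, 851]);


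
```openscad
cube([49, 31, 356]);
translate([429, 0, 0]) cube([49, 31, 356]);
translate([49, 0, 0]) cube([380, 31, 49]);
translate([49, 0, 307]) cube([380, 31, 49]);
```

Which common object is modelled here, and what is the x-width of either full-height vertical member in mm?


A picture frame. The border width is 49 mm.

Four thin pieces enclosing a rectangular opening — a picture frame. The two full-height stiles are 356 mm tall; the top rail sits at z = 307 and is 49 mm tall, so the border above the opening is 356 − 307 = 49 mm, matching the stile x-width.


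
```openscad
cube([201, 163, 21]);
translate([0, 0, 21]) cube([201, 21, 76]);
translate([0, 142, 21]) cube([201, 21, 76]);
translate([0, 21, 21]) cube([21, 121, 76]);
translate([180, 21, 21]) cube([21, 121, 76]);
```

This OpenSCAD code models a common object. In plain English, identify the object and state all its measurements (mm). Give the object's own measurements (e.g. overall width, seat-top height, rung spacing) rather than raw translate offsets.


An open-topped rectangular box: outside dimensions 201×163×97 mm, with a uniform wall and base thickness of 21 mm. The base is a full 201×163 slab on the floor; four walls sit on top of the base. The front and back walls (the −y and +y sides) span the full width; the two side walls fit between them.


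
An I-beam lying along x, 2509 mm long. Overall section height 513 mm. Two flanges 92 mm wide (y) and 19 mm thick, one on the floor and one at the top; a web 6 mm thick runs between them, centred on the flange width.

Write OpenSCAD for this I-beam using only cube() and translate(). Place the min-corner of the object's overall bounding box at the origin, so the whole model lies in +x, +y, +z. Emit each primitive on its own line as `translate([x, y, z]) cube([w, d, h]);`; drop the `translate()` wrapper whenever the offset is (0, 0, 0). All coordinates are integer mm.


cube([2509, 92, 19]);
translate([0, 43, 19]) cube([2509, 6, 475]);
translate([0, 0, 494]) cube([2509, 92, 19]);


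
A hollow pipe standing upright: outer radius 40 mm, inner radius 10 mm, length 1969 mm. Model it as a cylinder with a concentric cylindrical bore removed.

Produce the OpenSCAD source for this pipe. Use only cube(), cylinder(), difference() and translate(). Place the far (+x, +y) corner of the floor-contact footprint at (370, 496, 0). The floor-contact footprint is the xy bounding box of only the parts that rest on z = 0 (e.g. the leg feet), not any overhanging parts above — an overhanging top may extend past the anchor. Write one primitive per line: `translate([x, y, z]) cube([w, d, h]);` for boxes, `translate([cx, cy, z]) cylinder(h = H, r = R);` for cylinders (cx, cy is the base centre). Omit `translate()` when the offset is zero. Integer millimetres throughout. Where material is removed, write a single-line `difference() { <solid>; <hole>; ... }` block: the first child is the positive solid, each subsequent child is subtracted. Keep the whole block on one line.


difference() { translate([330, 456, 0]) cylinder(h = 1969, r = 40); translate([330, 456, 0]) cylinder(h = 1969, r = 10); }


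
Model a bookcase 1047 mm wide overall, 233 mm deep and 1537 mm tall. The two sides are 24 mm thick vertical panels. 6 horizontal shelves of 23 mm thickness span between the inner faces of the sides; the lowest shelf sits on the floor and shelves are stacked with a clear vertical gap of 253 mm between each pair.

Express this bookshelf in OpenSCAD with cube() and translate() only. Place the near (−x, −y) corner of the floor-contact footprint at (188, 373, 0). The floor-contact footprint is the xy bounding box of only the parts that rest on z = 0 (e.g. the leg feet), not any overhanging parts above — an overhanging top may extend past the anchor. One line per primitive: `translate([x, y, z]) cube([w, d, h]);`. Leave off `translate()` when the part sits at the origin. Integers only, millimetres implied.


translate([188, 373, 0]) cube([24, 233, 1537]);
translate([1211, 373, 0]) cube([24, 233, 1537]);
translate([212, 373, 0]) cube([999, 233, 23]);
translate([212, 373, 276]) cube([999, 233, 23]);
translate([212, 373, 552]) cube([999, 233, 23]);
translate([212, 373, 828]) cube([999, 233, 23]);
translate([212, 373, 1104]) cube([999, 233, 23]);
translate([212, 373, 1380]) cube([999, 233, 23]);


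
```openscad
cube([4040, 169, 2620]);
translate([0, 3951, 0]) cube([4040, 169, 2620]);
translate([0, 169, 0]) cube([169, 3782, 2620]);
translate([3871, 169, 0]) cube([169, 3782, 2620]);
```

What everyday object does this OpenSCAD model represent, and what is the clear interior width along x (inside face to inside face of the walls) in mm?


A house (or room) frame. The interior width is 3702 mm.

Four 2620 mm walls enclosing a rectangle with no floor or roof — a room or house frame. Outside width is 4040 mm and wall thickness is 169 mm, so the interior width is 4040 − 2 × 169 = 3702 mm.


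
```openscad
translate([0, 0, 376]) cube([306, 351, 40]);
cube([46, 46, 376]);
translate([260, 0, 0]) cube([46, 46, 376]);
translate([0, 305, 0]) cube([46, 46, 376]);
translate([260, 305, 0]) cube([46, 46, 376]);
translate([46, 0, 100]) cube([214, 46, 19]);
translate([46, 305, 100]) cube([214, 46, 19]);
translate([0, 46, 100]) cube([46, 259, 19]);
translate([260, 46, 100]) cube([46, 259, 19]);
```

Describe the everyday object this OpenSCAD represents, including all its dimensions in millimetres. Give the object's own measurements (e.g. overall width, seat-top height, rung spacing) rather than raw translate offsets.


A four-legged stool. The seat is a 306×351×40 mm slab whose top surface is at z = 416 mm; four square legs, each 46×46 mm in cross-section, run from the floor (z = 0) to the underside of the seat, each flush with a corner of the seat. Four stretchers, 46 mm wide and 19 mm tall, connect adjacent legs with their undersides at z = 100 mm, each running between the inner faces of the legs it joins and aligned with the legs' outer faces on the other axis.


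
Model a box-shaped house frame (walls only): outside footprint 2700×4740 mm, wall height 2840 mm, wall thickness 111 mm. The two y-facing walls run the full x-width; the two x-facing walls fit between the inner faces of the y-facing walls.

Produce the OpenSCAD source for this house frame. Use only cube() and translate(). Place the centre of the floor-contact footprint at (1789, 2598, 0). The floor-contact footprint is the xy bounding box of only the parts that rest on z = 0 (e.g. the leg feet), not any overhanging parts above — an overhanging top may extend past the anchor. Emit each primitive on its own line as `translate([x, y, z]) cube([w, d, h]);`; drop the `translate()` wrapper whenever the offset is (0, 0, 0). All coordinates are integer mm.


translate([439, 228, 0]) cube([2700, 111, 2840]);
translate([439, 4857, 0]) cube([2700, 111, 2840]);
translate([439, 339, 0]) cube([111, 4518, 2840]);
translate([3028, 339, 0]) cube([111, 4518, 2840]);


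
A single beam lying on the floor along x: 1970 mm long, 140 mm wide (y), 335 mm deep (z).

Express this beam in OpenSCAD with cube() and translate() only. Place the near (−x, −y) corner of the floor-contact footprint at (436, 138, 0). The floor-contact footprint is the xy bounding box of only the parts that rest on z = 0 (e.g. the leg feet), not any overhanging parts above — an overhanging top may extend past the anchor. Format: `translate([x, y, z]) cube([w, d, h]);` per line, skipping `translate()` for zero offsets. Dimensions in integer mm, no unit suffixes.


translate([436, 138, 0]) cube([1970, 140, 335]);


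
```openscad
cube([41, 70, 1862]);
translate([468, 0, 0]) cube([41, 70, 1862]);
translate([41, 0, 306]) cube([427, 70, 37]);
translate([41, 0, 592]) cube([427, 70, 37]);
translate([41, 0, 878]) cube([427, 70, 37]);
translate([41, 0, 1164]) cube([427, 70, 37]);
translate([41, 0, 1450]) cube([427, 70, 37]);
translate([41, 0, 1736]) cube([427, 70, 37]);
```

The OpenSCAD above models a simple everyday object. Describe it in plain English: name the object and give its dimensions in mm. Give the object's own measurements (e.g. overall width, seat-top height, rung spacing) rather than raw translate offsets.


A straight ladder. Two 41×70 mm vertical rails, 1862 mm tall, stand 509 mm apart (outside-to-outside) with their front faces coplanar on the −y side. 6 rungs, each 70 mm deep and 37 mm tall, span between the inner faces of the rails, front faces flush with the rails. The lowest rung's underside is at z = 306 mm and rungs are spaced 286 mm apart (underside to underside).


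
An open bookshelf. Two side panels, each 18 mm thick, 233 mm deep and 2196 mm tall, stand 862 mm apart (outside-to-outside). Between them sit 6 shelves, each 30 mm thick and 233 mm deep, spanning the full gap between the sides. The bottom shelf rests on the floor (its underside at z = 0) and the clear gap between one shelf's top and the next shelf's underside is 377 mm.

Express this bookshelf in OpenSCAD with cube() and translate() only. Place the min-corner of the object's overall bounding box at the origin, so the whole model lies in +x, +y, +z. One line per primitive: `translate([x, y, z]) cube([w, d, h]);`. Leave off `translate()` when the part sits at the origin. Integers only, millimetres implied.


cube([18, 233, 2196]);
translate([844, 0, 0]) cube([18, 233, 2196]);
translate([18, 0, 0]) cube([826, 233, 30]);
translate([18, 0, 407]) cube([826, 233, 30]);
translate([18, 0, 814]) cube([826, 233, 30]);
translate([18, 0, 1221]) cube([826, 233, 30]);
translate([18, 0, 1628]) cube([826, 233, 30]);
translate([18, 0, 2035]) cube([826, 233, 30]);


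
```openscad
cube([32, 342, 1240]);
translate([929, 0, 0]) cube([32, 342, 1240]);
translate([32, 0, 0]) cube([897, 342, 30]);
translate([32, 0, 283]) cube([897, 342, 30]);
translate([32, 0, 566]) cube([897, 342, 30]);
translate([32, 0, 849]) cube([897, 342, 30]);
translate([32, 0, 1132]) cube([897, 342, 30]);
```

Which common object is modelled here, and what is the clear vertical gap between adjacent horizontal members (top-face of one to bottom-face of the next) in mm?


A bookshelf. The clear shelf gap is 253 mm.

Two tall side panels with 5 horizontal boards between them — a bookshelf. The first two shelf undersides are at z = 0 and z = 283; with shelf thickness 30, the clear gap is 283 − 0 − 30 = 253 mm.


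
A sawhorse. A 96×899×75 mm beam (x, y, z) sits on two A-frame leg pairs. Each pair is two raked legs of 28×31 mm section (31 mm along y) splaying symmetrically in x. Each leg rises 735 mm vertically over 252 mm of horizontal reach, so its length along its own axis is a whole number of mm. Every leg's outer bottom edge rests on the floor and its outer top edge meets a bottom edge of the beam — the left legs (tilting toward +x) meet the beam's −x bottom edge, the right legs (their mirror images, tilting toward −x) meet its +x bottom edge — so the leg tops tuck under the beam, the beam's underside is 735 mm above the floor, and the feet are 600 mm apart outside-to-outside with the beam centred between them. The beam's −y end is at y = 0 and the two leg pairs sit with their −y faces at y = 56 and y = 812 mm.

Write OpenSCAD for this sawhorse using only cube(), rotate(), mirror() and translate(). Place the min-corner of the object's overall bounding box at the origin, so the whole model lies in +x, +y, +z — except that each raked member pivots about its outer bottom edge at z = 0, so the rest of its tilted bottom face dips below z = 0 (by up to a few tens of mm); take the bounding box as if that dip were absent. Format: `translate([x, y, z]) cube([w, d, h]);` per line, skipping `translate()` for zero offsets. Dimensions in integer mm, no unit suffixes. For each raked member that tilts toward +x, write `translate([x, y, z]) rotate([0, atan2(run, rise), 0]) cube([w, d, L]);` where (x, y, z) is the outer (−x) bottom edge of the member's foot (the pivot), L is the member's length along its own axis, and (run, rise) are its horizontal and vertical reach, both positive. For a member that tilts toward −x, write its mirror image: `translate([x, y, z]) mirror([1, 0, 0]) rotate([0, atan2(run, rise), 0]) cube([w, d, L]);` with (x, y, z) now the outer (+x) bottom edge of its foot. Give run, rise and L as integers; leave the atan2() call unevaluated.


// leg length = √(252² + 735²) = 777
// right-leg outer foot x = 2·252 + 96 = 600
// beam min-corner = (252, 0, 735)
translate([252, 0, 735]) cube([96, 899, 75]);
translate([0, 56, 0]) rotate([0, atan2(252, 735), 0]) cube([28, 31, 777]);
translate([600, 56, 0]) mirror([1, 0, 0]) rotate([0, atan2(252, 735), 0]) cube([28, 31, 777]);
translate([0, 812, 0]) rotate([0, atan2(252, 735), 0]) cube([28, 31, 777]);
translate([600, 812, 0]) mirror([1, 0, 0]) rotate([0, atan2(252, 735), 0]) cube([28, 31, 777]);


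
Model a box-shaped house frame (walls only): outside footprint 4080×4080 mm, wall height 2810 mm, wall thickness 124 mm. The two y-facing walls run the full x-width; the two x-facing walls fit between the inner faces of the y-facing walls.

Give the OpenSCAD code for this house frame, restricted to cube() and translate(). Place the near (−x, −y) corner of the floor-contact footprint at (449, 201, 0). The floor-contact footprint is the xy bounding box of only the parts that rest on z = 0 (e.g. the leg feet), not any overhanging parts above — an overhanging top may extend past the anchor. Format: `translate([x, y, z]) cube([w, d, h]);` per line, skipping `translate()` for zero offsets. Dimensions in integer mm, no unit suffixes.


translate([449, 201, 0]) cube([4080, 124, 2810]);
translate([449, 4157, 0]) cube([4080, 124, 2810]);
translate([449, 325, 0]) cube([124, 3832, 2810]);
translate([4405, 325, 0]) cube([124, 3832, 2810]);


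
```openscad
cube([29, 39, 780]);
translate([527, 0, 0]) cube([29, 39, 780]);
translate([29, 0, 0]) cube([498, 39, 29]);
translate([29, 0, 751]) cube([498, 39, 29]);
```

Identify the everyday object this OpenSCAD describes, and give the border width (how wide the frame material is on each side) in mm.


A picture frame. The border width is 29 mm.

Four thin pieces enclosing a rectangular opening — a picture frame. The two full-height stiles are 780 mm tall; the top rail sits at z = 751 and is 29 mm tall, so the border above the opening is 780 − 751 = 29 mm, matching the stile x-width.


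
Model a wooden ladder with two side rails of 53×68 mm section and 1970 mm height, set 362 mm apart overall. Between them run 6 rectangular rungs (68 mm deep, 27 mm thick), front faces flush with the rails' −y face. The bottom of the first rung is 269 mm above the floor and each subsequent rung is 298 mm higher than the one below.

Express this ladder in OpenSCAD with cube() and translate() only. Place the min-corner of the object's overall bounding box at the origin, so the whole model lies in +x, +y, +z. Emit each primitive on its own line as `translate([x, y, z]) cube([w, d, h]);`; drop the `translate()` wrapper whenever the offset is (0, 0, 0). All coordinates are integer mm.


cube([53, 68, 1970]);
translate([309, 0, 0]) cube([53, 68, 1970]);
translate([53, 0, 269]) cube([256, 68, 27]);
translate([53, 0, 567]) cube([256, 68, 27]);
translate([53, 0, 865]) cube([256, 68, 27]);
translate([53, 0, 1163]) cube([256, 68, 27]);
translate([53, 0, 1461]) cube([256, 68, 27]);
translate([53, 0, 1759]) cube([256, 68, 27]);


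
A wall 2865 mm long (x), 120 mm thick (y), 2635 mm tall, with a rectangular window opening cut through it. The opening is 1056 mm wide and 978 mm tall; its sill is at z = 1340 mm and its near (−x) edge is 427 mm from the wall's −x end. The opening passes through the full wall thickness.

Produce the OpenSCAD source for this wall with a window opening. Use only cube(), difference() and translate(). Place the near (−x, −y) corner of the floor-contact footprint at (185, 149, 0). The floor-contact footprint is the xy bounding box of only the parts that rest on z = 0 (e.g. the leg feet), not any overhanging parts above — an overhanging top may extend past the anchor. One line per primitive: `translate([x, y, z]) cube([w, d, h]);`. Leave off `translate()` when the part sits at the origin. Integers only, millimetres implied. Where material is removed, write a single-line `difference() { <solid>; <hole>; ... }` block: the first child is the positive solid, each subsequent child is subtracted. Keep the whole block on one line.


difference() { translate([185, 149, 0]) cube([2865, 120, 2635]); translate([612, 149, 1340]) cube([1056, 120, 978]); }


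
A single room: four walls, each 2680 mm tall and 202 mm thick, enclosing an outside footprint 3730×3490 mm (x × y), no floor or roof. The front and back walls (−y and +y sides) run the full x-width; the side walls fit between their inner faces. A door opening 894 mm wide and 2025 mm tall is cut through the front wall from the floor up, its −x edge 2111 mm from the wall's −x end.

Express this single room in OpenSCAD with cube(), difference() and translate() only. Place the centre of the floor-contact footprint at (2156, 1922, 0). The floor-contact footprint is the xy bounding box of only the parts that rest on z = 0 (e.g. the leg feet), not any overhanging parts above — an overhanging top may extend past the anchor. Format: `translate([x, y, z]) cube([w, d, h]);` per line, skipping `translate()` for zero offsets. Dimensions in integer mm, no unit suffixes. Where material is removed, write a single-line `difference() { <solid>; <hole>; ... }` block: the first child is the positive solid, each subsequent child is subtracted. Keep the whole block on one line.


difference() { translate([291, 177, 0]) cube([3730, 202, 2680]); translate([2402, 177, 0]) cube([894, 202, 2025]); }
translate([291, 3465, 0]) cube([3730, 202, 2680]);
translate([291, 379, 0]) cube([202, 3086, 2680]);
translate([3819, 379, 0]) cube([202, 3086, 2680]);


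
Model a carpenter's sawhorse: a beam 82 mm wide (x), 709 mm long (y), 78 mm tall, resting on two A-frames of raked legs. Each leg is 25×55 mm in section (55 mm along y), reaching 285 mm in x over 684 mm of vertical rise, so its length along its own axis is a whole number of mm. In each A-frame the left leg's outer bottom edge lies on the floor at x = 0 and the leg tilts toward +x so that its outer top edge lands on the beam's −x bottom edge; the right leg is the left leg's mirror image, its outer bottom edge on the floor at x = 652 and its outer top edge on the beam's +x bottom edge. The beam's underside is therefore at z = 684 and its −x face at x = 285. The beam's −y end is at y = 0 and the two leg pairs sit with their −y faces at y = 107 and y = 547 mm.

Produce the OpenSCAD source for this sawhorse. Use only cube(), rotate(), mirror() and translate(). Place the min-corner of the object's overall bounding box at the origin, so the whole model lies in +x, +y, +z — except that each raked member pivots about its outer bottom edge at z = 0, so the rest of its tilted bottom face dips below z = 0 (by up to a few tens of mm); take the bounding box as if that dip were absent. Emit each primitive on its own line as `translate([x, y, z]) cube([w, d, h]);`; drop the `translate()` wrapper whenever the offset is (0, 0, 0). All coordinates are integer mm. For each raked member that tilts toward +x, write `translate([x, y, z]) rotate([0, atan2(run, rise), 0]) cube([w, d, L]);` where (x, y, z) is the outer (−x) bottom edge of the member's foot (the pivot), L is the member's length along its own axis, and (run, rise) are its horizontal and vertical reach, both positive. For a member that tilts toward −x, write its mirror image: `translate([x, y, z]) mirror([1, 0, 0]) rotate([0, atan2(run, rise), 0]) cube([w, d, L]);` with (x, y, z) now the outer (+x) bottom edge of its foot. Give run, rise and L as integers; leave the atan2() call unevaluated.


// leg length = √(285² + 684²) = 741
// right-leg outer foot x = 2·285 + 82 = 652
// beam min-corner = (285, 0, 684)
translate([285, 0, 684]) cube([82, 709, 78]);
translate([0, 107, 0]) rotate([0, atan2(285, 684), 0]) cube([25, 55, 741]);
translate([652, 107, 0]) mirror([1, 0, 0]) rotate([0, atan2(285, 684), 0]) cube([25, 55, 741]);
translate([0, 547, 0]) rotate([0, atan2(285, 684), 0]) cube([25, 55, 741]);
translate([652, 547, 0]) mirror([1, 0, 0]) rotate([0, atan2(285, 684), 0]) cube([25, 55, 741]);


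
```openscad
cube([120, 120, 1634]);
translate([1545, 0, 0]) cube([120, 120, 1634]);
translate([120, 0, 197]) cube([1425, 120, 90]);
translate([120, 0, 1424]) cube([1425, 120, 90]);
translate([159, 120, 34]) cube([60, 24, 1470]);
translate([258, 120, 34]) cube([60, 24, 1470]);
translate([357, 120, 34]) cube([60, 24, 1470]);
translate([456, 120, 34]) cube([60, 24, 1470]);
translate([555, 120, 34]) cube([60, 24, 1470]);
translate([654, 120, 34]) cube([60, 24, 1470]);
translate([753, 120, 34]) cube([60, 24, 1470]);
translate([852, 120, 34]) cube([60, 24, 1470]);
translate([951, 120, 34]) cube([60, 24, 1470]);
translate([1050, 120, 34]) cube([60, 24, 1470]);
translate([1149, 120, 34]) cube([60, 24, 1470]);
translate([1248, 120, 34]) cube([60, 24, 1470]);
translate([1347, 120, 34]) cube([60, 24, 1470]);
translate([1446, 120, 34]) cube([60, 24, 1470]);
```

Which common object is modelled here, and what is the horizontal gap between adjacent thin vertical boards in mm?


A fence section. The picket gap is 39 mm.

Two posts, two rails, 14 pickets — a fence section. Span 1425 mm holds 14 pickets of 60 mm with 15 equal gaps: ⌊(1425 − 14·60) / 15⌋ = 39 mm.


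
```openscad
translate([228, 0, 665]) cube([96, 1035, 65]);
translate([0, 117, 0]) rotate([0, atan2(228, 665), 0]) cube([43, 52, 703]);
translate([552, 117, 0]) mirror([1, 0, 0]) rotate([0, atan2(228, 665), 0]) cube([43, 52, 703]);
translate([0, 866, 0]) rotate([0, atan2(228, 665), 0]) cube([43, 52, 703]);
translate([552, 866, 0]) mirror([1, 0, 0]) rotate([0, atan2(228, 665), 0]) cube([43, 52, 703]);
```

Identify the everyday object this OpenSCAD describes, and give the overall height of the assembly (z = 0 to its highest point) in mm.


A sawhorse. The overall height is 730 mm.

A beam across two mirrored pairs of raked legs — a sawhorse. The beam's underside is at z = 665 (matching the legs' vertical rise in atan2(228, 665)) and the beam is 65 mm tall, so its top is at 665 + 65 = 730 mm. The raked legs top out at the beam's underside, so that is the highest point.


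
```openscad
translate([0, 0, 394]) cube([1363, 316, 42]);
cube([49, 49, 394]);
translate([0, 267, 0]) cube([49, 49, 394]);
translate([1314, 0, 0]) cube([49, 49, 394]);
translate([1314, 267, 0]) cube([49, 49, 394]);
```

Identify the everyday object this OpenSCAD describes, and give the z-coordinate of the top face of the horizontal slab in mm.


A bench. The seat-top height is 436 mm.

A long slab on four corner posts — a bench. The slab sits at z = 394 with thickness 42, so the top is 394 + 42 = 436 mm.


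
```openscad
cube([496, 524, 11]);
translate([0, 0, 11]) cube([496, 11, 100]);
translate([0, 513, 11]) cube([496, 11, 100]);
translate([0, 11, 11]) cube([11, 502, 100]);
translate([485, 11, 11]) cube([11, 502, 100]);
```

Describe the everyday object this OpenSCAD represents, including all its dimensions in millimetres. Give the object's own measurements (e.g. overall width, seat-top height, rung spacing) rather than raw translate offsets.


An open-topped rectangular box: outside dimensions 496×524×111 mm, with a uniform wall and base thickness of 11 mm. The base is a full 496×524 slab on the floor; four walls sit on top of the base. The front and back walls (the −y and +y sides) span the full width; the two side walls fit between them.


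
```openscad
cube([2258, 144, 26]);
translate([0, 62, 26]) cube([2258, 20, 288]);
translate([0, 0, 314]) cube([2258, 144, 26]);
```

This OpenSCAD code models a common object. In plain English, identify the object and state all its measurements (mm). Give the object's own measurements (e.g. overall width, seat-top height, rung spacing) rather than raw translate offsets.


An I-beam lying along x, 2258 mm long. Overall section height 340 mm. Two flanges 144 mm wide (y) and 26 mm thick, one on the floor and one at the top; a web 20 mm thick runs between them, centred on the flange width.


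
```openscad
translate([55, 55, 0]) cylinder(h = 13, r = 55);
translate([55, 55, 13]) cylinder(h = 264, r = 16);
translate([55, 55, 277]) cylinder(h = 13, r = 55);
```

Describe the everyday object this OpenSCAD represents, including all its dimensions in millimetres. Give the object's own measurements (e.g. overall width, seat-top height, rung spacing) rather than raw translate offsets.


A spool: two coaxial disc flanges of radius 55 mm and thickness 13 mm, joined by a core cylinder of radius 16 mm and height 264 mm. The lower flange rests on z = 0 and the three cylinders share a vertical axis.


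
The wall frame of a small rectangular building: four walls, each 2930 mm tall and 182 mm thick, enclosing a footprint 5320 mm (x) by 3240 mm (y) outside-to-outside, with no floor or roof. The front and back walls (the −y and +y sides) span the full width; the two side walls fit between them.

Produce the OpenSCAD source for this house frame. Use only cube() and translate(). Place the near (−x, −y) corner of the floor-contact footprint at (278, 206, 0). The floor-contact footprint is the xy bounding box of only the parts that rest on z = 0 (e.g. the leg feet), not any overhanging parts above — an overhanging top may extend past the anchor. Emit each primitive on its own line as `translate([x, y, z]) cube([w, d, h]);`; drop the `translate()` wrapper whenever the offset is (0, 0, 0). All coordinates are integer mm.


translate([278, 206, 0]) cube([5320, 182, 2930]);
translate([278, 3264, 0]) cube([5320, 182, 2930]);
translate([278, 388, 0]) cube([182, 2876, 2930]);
translate([5416, 388, 0]) cube([182, 2876, 2930]);


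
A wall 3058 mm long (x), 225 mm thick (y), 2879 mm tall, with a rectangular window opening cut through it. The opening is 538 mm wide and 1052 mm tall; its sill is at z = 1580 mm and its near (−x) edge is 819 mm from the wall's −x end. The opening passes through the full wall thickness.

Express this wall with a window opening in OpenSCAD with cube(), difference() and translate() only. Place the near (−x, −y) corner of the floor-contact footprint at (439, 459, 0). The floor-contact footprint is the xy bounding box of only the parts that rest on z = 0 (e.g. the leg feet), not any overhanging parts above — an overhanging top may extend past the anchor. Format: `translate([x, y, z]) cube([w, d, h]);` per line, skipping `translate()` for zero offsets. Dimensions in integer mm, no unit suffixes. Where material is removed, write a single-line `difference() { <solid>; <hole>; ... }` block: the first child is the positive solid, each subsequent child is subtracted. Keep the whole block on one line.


difference() { translate([439, 459, 0]) cube([3058, 225, 2879]); translate([1258, 459, 1580]) cube([538, 225, 1052]); }


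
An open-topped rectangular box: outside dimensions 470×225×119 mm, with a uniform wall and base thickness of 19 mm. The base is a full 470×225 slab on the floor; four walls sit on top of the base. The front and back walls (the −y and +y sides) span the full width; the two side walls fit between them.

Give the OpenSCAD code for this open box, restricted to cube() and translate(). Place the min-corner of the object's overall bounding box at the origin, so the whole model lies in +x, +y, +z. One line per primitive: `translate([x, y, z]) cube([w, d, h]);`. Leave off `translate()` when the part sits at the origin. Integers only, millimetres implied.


cube([470, 225, 19]);
translate([0, 0, 19]) cube([470, 19, 100]);
translate([0, 206, 19]) cube([470, 19, 100]);
translate([0, 19, 19]) cube([19, 187, 100]);
translate([451, 19, 19]) cube([19, 187, 100]);
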